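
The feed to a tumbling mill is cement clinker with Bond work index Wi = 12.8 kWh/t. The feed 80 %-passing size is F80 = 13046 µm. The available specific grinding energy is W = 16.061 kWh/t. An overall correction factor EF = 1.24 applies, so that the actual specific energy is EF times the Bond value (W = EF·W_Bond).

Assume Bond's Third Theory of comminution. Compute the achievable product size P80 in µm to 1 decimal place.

W = 10 Wi (P80^-0.5 − F80^-0.5)
W_Bond = W / EF = 16.061 / 1.24 = 12.9524 kWh/t
P80^(−½) = W_Bond/(10 Wi) + F80^(−½)
  = 12.9524/(10·12.8) + 1/√13046 = 0.101191 + 0.008755 = 0.109946
P80 = (1/0.109946)² = 9.0954² = 82.73 µm

P80 = 82.7 µm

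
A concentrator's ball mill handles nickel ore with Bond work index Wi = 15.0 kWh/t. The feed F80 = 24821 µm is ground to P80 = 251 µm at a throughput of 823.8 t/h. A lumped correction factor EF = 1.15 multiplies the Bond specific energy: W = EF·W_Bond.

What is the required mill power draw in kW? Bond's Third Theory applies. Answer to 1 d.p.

W = 10 Wi (1/√P80 − 1/√F80)  [Bond]
W = 10·15.0·(1/√251 − 1/√24821) = 10·15.0·(0.056772) = 8.5158 kWh/t
Corrected W = EF·W_Bond = 1.15·8.5158 = 9.7932 kWh/t
P = W·T = 9.7932·823.8 = 8067.6 kW

P = 8067.6 kW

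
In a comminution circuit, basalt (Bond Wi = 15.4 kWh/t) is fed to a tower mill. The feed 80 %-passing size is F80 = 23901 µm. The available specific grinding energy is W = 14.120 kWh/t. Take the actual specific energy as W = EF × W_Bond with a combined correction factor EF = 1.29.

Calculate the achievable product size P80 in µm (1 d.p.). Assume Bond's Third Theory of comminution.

W_Bond = 10·Wi·(1/√P₈₀ − 1/√F₈₀)
W_Bond = W / EF = 14.120 / 1.29 = 10.9457 kWh/t
1/√P80 = 1/√F80 + W_Bond/(10·Wi)
  = 10.9457/(10·15.4) + 1/√23901 = 0.071076 + 0.006468 = 0.077545
P80 = (1/0.077545)² = 12.8958² = 166.30 µm

P80 = 166.3 µm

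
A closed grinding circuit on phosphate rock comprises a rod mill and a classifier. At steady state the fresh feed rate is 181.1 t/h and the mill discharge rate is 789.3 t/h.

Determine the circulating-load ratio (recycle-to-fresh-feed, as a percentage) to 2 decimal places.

M = F + R at steady state, so:
R = M − F = 789.3 − 181.1 = 608.2 t/h
CL = 100·R/F = 100·608.2/181.1 = 335.84 %

CL = 335.84 %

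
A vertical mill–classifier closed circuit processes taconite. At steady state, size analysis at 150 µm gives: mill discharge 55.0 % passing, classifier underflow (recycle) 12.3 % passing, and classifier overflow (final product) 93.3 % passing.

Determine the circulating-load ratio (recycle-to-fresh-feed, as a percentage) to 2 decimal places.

CL = 89.70 %

Classifier node, passing 150 µm:
Fd + Rd = Ru + Fo ⇒ R/F = (o−d)/(d−u)
r = (93.3 − 55.0)/(55.0 − 12.3) = 38.3/42.7 = 0.8970
CL = 100·r = 89.70 %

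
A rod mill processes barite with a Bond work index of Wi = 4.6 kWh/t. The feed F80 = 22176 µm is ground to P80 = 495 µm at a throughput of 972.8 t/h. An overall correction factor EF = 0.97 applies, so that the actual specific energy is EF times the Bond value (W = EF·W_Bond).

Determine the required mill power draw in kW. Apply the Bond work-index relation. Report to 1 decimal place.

W = 10 Wi / √P80 − 10 Wi / √F80
W = 10·4.6·(1/√495 − 1/√22176) = 10·4.6·(0.038231) = 1.7586 kWh/t
W_actual = 0.97 × 1.7586 = 1.7059 kWh/t
Power = W × throughput = 1.7059 kWh/t × 972.8 t/h = 1659.5 kW

P = 1659.5 kW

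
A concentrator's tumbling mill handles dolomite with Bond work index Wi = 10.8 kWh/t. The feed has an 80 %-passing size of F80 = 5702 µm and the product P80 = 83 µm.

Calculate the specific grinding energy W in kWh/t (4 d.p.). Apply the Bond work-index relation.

W = 10·Wi·(P80^(-½) − F80^(-½))
1/√83 = 0.109764;  1/√5702 = 0.013243
W = 10·10.8·(0.109764 − 0.013243) = 10.4243 kWh/t

W = 10.4243 kWh/t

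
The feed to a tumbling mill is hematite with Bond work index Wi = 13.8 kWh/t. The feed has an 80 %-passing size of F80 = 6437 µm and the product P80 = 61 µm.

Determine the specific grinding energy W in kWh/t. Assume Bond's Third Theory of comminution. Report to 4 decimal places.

W = 15.9491 kWh/t

W_Bond = 10·Wi·(1/√P₈₀ − 1/√F₈₀)
1/√61 = 0.128037;  1/√6437 = 0.012464
W = 10·13.8·(0.128037 − 0.012464) = 15.9491 kWh/t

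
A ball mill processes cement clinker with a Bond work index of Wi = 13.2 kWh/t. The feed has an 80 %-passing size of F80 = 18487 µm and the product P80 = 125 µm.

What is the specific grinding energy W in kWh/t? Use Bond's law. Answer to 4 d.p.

W = 10.8356 kWh/t

W = 10·Wi·[P80^(−½) − F80^(−½)]
1/√125 = 0.089443;  1/√18487 = 0.007355
W = 10·13.2·(0.089443 − 0.007355) = 10.8356 kWh/t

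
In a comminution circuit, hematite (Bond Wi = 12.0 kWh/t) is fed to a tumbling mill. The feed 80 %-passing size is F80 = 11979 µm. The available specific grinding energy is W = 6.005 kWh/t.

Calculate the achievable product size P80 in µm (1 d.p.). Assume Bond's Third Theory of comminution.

P80 = 285.5 µm

W = 10·Wi·(P80^(-½) − F80^(-½))
⇒ 1/√P80 = W/(10 Wi) + 1/√F80
  = 6.0050/(10·12.0) + 1/√11979 = 0.050042 + 0.009137 = 0.059178
P80 = (1/0.059178)² = 16.8981² = 285.54 µm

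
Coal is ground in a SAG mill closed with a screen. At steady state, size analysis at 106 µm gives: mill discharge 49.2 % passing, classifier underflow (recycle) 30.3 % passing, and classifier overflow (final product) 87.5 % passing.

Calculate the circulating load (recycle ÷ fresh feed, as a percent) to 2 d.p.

CL = 202.65 %

Let r = R/F. Size balance at 106 µm:
(1+r)d = ru + o → r = (o−d)/(d−u)
r = (87.5 − 49.2)/(49.2 − 30.3) = 38.3/18.9 = 2.0265
CL = 100·r = 202.65 %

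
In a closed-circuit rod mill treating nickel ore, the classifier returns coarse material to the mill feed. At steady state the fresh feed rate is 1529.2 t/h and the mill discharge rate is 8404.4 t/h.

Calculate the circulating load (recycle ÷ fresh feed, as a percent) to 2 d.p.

Mill node: discharge = fresh + recycle.
R = M − F = 8404.4 − 1529.2 = 6875.2 t/h
CL = 100·R/F = 100·6875.2/1529.2 = 449.59 %

CL = 449.59 %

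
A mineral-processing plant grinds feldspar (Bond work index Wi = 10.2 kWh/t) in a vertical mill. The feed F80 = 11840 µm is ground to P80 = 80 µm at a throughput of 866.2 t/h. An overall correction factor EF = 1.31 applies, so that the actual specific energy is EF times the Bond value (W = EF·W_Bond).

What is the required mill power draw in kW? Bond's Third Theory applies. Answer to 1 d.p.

W = 10 Wi (1/√P80 − 1/√F80)  [Bond]
W = 10·10.2·(1/√80 − 1/√11840) = 10·10.2·(0.102613) = 10.4665 kWh/t
With EF = 1.31: W = 10.4665·1.31 = 13.7112 kWh/t
Mill draw = 13.7112 × 866.2 = 11876.6 kW

P = 11876.6 kW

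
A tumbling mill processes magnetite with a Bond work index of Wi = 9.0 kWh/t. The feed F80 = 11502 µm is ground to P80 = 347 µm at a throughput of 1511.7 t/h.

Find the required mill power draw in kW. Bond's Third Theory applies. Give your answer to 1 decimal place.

P = 6035.1 kW

W = 10 Wi (P80^-0.5 − F80^-0.5)
W = 10·9.0·(1/√347 − 1/√11502) = 10·9.0·(0.044359) = 3.9923 kWh/t
P = W·T = 3.9923·1511.7 = 6035.1 kW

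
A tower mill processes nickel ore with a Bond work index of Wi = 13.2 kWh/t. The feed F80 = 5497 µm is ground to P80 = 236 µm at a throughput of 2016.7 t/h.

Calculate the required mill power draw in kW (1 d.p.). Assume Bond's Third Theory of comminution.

W = 10 Wi (1/√P80 − 1/√F80)  [Bond]
W = 10·13.2·(1/√236 − 1/√5497) = 10·13.2·(0.051607) = 6.8121 kWh/t
P = W·T = 6.8121·2016.7 = 13738.0 kW

P = 13738.0 kW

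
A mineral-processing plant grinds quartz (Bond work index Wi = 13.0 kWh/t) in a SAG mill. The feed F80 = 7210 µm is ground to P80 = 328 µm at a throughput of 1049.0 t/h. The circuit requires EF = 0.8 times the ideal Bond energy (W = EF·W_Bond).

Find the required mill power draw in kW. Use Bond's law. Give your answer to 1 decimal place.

P = 4739.0 kW

W_Bond = 10·Wi·(1/√P₈₀ − 1/√F₈₀)
W = 10·13.0·(1/√328 − 1/√7210) = 10·13.0·(0.043439) = 5.6470 kWh/t
Apply correction: 5.6470 × 0.8 = 4.5176 kWh/t
Mill draw = 4.5176 × 1049.0 = 4739.0 kW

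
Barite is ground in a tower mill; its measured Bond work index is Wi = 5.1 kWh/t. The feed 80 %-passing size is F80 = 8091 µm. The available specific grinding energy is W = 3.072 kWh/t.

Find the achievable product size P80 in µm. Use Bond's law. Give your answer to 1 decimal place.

P80 = 196.4 µm

W = 10 Wi (1/√P80 − 1/√F80)  [Bond]
⇒ 1/√P80 = W/(10·Wi) + 1/√F80
  = 3.0720/(10·5.1) + 1/√8091 = 0.060235 + 0.011117 = 0.071353
P80 = (1/0.071353)² = 14.0149² = 196.42 µm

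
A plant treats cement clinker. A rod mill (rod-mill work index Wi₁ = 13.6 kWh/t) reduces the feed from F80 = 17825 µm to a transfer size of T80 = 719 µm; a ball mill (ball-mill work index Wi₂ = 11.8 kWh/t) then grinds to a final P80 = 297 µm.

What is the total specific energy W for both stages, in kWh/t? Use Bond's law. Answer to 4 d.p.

W = 6.4997 kWh/t

W = 10 Wi (P80^-0.5 − F80^-0.5)
Stage 1 (17825→719 µm, Wi₁=13.6): W₁ = 10·13.6·(0.037294 − 0.007490) = 4.0533 kWh/t
Stage 2 (719→297 µm, Wi₂=11.8): W₂ = 10·11.8·(0.058026 − 0.037294) = 2.4464 kWh/t
W = W₁ + W₂ = 4.0533 + 2.4464 = 6.4997 kWh/t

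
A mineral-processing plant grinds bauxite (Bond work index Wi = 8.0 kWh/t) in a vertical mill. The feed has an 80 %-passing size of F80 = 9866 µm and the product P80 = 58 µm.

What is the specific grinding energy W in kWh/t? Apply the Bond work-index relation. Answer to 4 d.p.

W_Bond = 10·Wi·(1/√P₈₀ − 1/√F₈₀)
1/√58 = 0.131306;  1/√9866 = 0.010068
W = 10·8.0·(0.131306 − 0.010068) = 9.6991 kWh/t

W = 9.6991 kWh/t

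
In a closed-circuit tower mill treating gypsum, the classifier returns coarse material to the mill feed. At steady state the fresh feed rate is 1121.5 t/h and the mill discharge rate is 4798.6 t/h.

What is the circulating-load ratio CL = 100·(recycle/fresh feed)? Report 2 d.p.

CL = 327.87 %

Mill node: discharge = fresh + recycle.
R = M − F = 4798.6 − 1121.5 = 3677.1 t/h
CL = 100·R/F = 100·3677.1/1121.5 = 327.87 %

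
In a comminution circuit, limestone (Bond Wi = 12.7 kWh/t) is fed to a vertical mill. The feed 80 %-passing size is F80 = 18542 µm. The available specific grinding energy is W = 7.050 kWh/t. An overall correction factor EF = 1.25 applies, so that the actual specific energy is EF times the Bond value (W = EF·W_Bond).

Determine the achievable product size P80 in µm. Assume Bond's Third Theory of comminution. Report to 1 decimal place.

P80 = 373.4 µm

Bond: W = 10·Wi·(1/√P80 − 1/√F80)
W_Bond = W / EF = 7.050 / 1.25 = 5.6400 kWh/t
1/√P80 = 1/√F80 + W_Bond/(10·Wi)
  = 5.6400/(10·12.7) + 1/√18542 = 0.044409 + 0.007344 = 0.051753
P80 = (1/0.051753)² = 19.3225² = 373.36 µm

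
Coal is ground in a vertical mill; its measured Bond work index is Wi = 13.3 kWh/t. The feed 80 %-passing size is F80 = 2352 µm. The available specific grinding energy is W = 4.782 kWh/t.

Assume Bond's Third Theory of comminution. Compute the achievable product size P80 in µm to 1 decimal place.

P80 = 312.4 µm

W = 10·Wi·(P80^(-½) − F80^(-½))
⇒ 1/√P80 = W/(10·Wi) + 1/√F80
  = 4.7820/(10·13.3) + 1/√2352 = 0.035955 + 0.020620 = 0.056575
P80 = (1/0.056575)² = 17.6758² = 312.43 µm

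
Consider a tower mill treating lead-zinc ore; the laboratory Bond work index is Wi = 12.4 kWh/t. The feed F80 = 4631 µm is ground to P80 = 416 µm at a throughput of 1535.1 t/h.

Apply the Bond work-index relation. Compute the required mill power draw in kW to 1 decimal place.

P = 6535.6 kW

W = 10 Wi (1/√P80 − 1/√F80)  [Bond]
W = 10·12.4·(1/√416 − 1/√4631) = 10·12.4·(0.034334) = 4.2574 kWh/t
Power = W × throughput = 4.2574 kWh/t × 1535.1 t/h = 6535.6 kW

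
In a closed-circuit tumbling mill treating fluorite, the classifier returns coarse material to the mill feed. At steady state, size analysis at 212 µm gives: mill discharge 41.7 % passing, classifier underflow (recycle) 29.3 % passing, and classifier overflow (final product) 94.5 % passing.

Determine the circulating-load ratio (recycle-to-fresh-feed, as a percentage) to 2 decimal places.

CL = 425.81 %

Two-product formula at 212 µm:
d + r·d = r·u + o → r(d−u) = o−d
r = (94.5 − 41.7)/(41.7 − 29.3) = 52.8/12.4 = 4.2581
CL = 100·r = 425.81 %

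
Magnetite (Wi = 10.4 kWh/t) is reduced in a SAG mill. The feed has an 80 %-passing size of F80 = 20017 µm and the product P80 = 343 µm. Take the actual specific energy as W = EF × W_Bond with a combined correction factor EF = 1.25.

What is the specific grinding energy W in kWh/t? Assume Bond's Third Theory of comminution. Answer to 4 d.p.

W = 6.1005 kWh/t

W = 10 Wi / √P80 − 10 Wi / √F80
1/√343 = 0.053995;  1/√20017 = 0.007068
W = 10·10.4·(0.053995 − 0.007068) = 4.8804 kWh/t
W_actual = 1.25 × 4.8804 = 6.1005 kWh/t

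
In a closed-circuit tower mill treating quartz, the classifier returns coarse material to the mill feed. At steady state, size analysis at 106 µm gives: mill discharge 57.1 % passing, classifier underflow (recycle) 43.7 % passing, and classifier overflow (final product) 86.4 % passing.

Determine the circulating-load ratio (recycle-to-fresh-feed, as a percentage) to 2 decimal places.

CL = 218.66 %

Balance %-passing 106 µm (r = R/F):
Fd + Rd = Ru + Fo ⇒ R/F = (o−d)/(d−u)
r = (86.4 − 57.1)/(57.1 − 43.7) = 29.3/13.4 = 2.1866
CL = 100·r = 218.66 %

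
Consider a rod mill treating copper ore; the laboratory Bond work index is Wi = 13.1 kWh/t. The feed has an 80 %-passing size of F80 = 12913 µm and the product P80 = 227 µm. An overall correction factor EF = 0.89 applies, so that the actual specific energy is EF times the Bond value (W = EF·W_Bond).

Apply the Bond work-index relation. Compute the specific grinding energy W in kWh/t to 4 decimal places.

W = 10 Wi (1/√P80 − 1/√F80)  [Bond]
1/√227 = 0.066372;  1/√12913 = 0.008800
W = 10·13.1·(0.066372 − 0.008800) = 7.5420 kWh/t
Corrected W = EF·W_Bond = 0.89·7.5420 = 6.7123 kWh/t

W = 6.7123 kWh/t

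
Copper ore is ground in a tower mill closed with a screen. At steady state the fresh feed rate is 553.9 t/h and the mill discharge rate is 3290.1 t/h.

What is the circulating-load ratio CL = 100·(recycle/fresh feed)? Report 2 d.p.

CL = 493.99 %

M = F + R at steady state, so:
R = M − F = 3290.1 − 553.9 = 2736.2 t/h
CL = 100·R/F = 100·2736.2/553.9 = 493.99 %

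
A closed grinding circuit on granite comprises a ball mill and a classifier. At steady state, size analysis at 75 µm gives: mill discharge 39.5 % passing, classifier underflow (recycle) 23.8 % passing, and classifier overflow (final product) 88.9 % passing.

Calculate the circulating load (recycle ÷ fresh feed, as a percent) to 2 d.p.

Let r = R/F. Size balance at 75 µm:
r = (o − d)/(d − u)
r = (88.9 − 39.5)/(39.5 − 23.8) = 49.4/15.7 = 3.1465
CL = 100·r = 314.65 %

CL = 314.65 %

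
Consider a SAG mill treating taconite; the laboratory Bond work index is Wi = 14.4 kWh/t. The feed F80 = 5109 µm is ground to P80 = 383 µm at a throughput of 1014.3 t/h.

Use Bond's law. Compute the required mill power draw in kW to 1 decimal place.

P = 5419.8 kW

W = 10·Wi·[P80^(−½) − F80^(−½)]
W = 10·14.4·(1/√383 − 1/√5109) = 10·14.4·(0.037107) = 5.3434 kWh/t
P_mill = W·ṁ = 5.3434·1014.3 = 5419.8 kW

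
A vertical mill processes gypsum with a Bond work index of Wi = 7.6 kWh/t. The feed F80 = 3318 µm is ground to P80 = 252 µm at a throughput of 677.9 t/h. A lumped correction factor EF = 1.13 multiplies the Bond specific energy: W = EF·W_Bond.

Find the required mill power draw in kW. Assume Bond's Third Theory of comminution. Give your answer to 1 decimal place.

W_Bond = 10·Wi·(1/√P₈₀ − 1/√F₈₀)
W = 10·7.6·(1/√252 − 1/√3318) = 10·7.6·(0.045634) = 3.4682 kWh/t
With EF = 1.13: W = 3.4682·1.13 = 3.9190 kWh/t
Power = W × throughput = 3.9190 kWh/t × 677.9 t/h = 2656.7 kW

P = 2656.7 kW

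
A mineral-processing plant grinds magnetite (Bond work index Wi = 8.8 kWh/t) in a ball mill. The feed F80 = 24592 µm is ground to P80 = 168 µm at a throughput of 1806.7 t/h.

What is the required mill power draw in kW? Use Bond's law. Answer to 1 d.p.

Bond: W = 10·Wi·(1/√P80 − 1/√F80)
W = 10·8.8·(1/√168 − 1/√24592) = 10·8.8·(0.070775) = 6.2282 kWh/t
P_mill = W·ṁ = 6.2282·1806.7 = 11252.5 kW

P = 11252.5 kW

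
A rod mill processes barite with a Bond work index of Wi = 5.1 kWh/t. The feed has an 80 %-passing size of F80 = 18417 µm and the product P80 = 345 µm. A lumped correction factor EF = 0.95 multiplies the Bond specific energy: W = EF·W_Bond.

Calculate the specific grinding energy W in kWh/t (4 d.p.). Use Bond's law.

W = 2.2514 kWh/t

Bond:  W = 10 Wi (1/√P − 1/√F)
1/√345 = 0.053838;  1/√18417 = 0.007369
W = 10·5.1·(0.053838 − 0.007369) = 2.3699 kWh/t
Corrected W = EF·W_Bond = 0.95·2.3699 = 2.2514 kWh/t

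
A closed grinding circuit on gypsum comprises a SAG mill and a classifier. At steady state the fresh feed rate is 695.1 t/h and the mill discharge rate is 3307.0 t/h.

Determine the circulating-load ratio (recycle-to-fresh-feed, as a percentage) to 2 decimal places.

Mill node: discharge = fresh + recycle.
R = M − F = 3307.0 − 695.1 = 2611.9 t/h
CL = 100·R/F = 100·2611.9/695.1 = 375.76 %

CL = 375.76 %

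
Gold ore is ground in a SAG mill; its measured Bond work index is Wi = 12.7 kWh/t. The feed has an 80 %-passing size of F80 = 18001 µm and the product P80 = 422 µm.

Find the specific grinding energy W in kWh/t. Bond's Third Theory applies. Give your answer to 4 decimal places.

W = 5.2357 kWh/t

Bond: W = 10·Wi·(1/√P80 − 1/√F80)
1/√422 = 0.048679;  1/√18001 = 0.007453
W = 10·12.7·(0.048679 − 0.007453) = 5.2357 kWh/t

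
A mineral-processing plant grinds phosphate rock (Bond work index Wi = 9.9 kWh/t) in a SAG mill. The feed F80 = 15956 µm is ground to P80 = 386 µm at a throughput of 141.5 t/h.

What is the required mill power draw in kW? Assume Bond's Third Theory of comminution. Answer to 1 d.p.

P = 602.1 kW

W = 10 Wi (P80^-0.5 − F80^-0.5)
W = 10·9.9·(1/√386 − 1/√15956) = 10·9.9·(0.042982) = 4.2552 kWh/t
Power = W × throughput = 4.2552 kWh/t × 141.5 t/h = 602.1 kW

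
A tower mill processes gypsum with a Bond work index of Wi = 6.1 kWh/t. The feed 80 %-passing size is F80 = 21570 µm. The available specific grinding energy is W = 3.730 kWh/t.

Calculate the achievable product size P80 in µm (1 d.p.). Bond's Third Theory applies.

W = 10 Wi (P80^-0.5 − F80^-0.5)
P80^(−½) = W/(10 Wi) + F80^(−½)
  = 3.7300/(10·6.1) + 1/√21570 = 0.061148 + 0.006809 = 0.067956
P80 = (1/0.067956)² = 14.7153² = 216.54 µm

P80 = 216.5 µm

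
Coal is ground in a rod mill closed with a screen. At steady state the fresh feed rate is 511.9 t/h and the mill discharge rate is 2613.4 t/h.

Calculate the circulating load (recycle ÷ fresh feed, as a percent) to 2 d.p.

CL = 410.53 %

M = F + R at steady state, so:
R = M − F = 2613.4 − 511.9 = 2101.5 t/h
CL = 100·R/F = 100·2101.5/511.9 = 410.53 %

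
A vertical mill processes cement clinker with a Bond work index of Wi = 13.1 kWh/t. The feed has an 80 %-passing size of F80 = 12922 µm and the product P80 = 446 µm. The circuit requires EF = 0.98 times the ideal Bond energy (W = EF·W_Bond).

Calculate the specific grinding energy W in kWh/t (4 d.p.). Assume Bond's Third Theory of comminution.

W = 10·Wi·[P80^(−½) − F80^(−½)]
1/√446 = 0.047351;  1/√12922 = 0.008797
W = 10·13.1·(0.047351 − 0.008797) = 5.0506 kWh/t
Apply correction: 5.0506 × 0.98 = 4.9496 kWh/t

W = 4.9496 kWh/t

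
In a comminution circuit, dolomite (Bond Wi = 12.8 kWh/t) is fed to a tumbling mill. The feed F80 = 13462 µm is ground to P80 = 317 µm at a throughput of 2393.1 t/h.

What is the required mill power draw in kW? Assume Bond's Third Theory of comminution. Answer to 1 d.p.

P = 14564.4 kW

W = 10 Wi / √P80 − 10 Wi / √F80
W = 10·12.8·(1/√317 − 1/√13462) = 10·12.8·(0.047547) = 6.0860 kWh/t
P_mill = W·ṁ = 6.0860·2393.1 = 14564.4 kW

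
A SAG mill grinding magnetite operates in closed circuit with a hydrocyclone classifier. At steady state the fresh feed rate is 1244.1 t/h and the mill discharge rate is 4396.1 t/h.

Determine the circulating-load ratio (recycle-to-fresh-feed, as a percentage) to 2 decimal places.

CL = 253.36 %

M = F + R at steady state, so:
R = M − F = 4396.1 − 1244.1 = 3152.0 t/h
CL = 100·R/F = 100·3152.0/1244.1 = 253.36 %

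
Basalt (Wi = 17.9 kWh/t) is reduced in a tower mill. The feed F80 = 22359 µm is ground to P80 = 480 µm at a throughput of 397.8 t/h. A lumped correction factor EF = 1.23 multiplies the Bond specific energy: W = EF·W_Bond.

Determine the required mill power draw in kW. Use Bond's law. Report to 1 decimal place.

W = 10·Wi·[P80^(−½) − F80^(−½)]
W = 10·17.9·(1/√480 − 1/√22359) = 10·17.9·(0.038956) = 6.9731 kWh/t
Corrected W = EF·W_Bond = 1.23·6.9731 = 8.5769 kWh/t
P_mill = W·ṁ = 8.5769·397.8 = 3411.9 kW

P = 3411.9 kW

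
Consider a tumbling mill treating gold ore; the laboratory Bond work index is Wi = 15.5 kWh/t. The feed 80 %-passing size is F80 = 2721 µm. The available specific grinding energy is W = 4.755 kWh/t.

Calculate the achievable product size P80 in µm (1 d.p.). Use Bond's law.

P80 = 402.4 µm

W = 10·Wi·[P80^(−½) − F80^(−½)]
⇒ 1/√P80 = W/(10·Wi) + 1/√F80
  = 4.7550/(10·15.5) + 1/√2721 = 0.030677 + 0.019171 = 0.049848
P80 = (1/0.049848)² = 20.0610² = 402.44 µm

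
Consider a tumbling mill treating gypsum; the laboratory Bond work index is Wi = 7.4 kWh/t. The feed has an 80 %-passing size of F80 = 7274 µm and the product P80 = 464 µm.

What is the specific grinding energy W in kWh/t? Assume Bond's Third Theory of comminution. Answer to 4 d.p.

W = 2.5677 kWh/t

Bond: W = 10·Wi·(1/√P80 − 1/√F80)
1/√464 = 0.046424;  1/√7274 = 0.011725
W = 10·7.4·(0.046424 − 0.011725) = 2.5677 kWh/t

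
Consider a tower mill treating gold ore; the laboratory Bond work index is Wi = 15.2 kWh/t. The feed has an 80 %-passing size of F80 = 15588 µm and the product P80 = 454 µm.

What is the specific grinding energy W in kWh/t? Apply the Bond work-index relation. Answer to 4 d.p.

W = 5.9163 kWh/t

W = 10 Wi (P80^-0.5 − F80^-0.5)
1/√454 = 0.046932;  1/√15588 = 0.008009
W = 10·15.2·(0.046932 − 0.008009) = 5.9163 kWh/t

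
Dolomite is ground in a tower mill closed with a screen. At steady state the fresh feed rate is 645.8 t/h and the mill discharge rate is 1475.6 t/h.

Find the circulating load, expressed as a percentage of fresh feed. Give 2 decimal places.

CL = 128.49 %

Discharge = new feed + return, hence
R = M − F = 1475.6 − 645.8 = 829.8 t/h
CL = 100·R/F = 100·829.8/645.8 = 128.49 %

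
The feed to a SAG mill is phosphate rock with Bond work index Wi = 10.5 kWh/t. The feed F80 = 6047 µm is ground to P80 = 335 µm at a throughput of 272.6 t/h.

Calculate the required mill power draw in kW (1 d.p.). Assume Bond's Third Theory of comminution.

W = 10 Wi / √P80 − 10 Wi / √F80
W = 10·10.5·(1/√335 − 1/√6047) = 10·10.5·(0.041776) = 4.3865 kWh/t
Power = W × throughput = 4.3865 kWh/t × 272.6 t/h = 1195.8 kW

P = 1195.8 kW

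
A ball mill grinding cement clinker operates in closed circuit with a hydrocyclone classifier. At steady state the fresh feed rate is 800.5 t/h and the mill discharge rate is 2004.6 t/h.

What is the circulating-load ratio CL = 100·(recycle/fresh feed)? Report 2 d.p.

M = F + R at steady state, so:
R = M − F = 2004.6 − 800.5 = 1204.1 t/h
CL = 100·R/F = 100·1204.1/800.5 = 150.42 %

CL = 150.42 %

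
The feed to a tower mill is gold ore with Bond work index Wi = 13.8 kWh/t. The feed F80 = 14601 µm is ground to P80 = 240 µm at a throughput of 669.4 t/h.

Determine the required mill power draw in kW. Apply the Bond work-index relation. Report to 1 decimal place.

P = 5198.4 kW

W = 10 Wi (P80^-0.5 − F80^-0.5)
W = 10·13.8·(1/√240 − 1/√14601) = 10·13.8·(0.056274) = 7.7658 kWh/t
P = W·T = 7.7658·669.4 = 5198.4 kW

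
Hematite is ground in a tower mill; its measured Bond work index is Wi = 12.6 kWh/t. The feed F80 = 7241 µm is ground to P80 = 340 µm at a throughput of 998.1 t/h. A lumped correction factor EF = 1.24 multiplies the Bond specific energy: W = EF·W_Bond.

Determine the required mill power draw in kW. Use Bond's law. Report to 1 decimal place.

P = 6624.6 kW

W = 10 Wi / √P80 − 10 Wi / √F80
W = 10·12.6·(1/√340 − 1/√7241) = 10·12.6·(0.042481) = 5.3526 kWh/t
Corrected W = EF·W_Bond = 1.24·5.3526 = 6.6372 kWh/t
Power = W × throughput = 6.6372 kWh/t × 998.1 t/h = 6624.6 kW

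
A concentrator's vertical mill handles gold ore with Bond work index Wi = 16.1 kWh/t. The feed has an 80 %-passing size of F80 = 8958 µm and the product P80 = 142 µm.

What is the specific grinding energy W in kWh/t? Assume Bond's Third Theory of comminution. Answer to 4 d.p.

W = 11.8098 kWh/t

Bond: W = 10·Wi·(1/√P80 − 1/√F80)
1/√142 = 0.083918;  1/√8958 = 0.010566
W = 10·16.1·(0.083918 − 0.010566) = 11.8098 kWh/t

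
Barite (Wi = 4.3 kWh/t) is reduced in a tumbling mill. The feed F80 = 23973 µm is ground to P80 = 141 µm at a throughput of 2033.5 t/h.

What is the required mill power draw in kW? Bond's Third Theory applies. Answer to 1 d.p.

Bond:  W = 10 Wi (1/√P − 1/√F)
W = 10·4.3·(1/√141 − 1/√23973) = 10·4.3·(0.077757) = 3.3435 kWh/t
Mill draw = 3.3435 × 2033.5 = 6799.1 kW

P = 6799.1 kW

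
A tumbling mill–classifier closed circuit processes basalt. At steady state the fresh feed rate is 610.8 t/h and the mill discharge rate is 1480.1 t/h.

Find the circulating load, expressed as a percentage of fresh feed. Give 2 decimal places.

Steady state: M = F + R.
R = M − F = 1480.1 − 610.8 = 869.3 t/h
CL = 100·R/F = 100·869.3/610.8 = 142.32 %

CL = 142.32 %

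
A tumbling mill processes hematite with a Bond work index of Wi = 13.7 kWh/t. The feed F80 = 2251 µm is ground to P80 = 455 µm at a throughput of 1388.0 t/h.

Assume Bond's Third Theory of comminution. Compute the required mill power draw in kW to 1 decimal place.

Bond: W = 10·Wi·(1/√P80 − 1/√F80)
W = 10·13.7·(1/√455 − 1/√2251) = 10·13.7·(0.025804) = 3.5351 kWh/t
Mill draw = 3.5351 × 1388.0 = 4906.7 kW

P = 4906.7 kW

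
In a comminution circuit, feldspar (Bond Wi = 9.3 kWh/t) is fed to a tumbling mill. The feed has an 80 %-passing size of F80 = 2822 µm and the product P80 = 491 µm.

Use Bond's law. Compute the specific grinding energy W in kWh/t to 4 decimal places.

W = 2.4464 kWh/t

Bond:  W = 10 Wi (1/√P − 1/√F)
1/√491 = 0.045129;  1/√2822 = 0.018824
W = 10·9.3·(0.045129 − 0.018824) = 2.4464 kWh/t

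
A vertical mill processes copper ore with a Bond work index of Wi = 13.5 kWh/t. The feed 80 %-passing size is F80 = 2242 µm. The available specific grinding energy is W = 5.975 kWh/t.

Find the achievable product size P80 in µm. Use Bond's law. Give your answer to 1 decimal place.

W = 10 Wi / √P80 − 10 Wi / √F80
P80^(−½) = W/(10 Wi) + F80^(−½)
  = 5.9750/(10·13.5) + 1/√2242 = 0.044259 + 0.021119 = 0.065379
P80 = (1/0.065379)² = 15.2955² = 233.95 µm

P80 = 234.0 µm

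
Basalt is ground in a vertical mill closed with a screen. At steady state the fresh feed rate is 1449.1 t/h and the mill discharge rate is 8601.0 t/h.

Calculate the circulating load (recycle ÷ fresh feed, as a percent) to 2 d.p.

Mill node: discharge = fresh + recycle.
R = M − F = 8601.0 − 1449.1 = 7151.9 t/h
CL = 100·R/F = 100·7151.9/1449.1 = 493.54 %

CL = 493.54 %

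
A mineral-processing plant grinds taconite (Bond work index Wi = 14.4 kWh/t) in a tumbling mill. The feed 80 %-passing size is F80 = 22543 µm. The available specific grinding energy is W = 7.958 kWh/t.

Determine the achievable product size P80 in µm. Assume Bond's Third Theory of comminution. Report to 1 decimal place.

Bond:  W = 10 Wi (1/√P − 1/√F)
P80^(−½) = W/(10 Wi) + F80^(−½)
  = 7.9580/(10·14.4) + 1/√22543 = 0.055264 + 0.006660 = 0.061924
P80 = (1/0.061924)² = 16.1488² = 260.78 µm

P80 = 260.8 µm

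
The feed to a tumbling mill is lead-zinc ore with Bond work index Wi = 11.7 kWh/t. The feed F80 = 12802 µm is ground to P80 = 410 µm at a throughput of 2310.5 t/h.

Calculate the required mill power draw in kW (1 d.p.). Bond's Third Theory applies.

P = 10961.4 kW

W = 10·Wi·[P80^(−½) − F80^(−½)]
W = 10·11.7·(1/√410 − 1/√12802) = 10·11.7·(0.040548) = 4.7442 kWh/t
P = W·T = 4.7442·2310.5 = 10961.4 kW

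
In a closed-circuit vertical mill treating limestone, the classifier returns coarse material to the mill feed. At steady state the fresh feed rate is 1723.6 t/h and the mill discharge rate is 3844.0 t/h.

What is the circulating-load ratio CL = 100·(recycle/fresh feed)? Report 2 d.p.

CL = 123.02 %

M = F + R at steady state, so:
R = M − F = 3844.0 − 1723.6 = 2120.4 t/h
CL = 100·R/F = 100·2120.4/1723.6 = 123.02 %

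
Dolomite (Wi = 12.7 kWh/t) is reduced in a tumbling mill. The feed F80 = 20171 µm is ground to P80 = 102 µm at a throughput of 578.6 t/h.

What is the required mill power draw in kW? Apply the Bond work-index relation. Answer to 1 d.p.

P = 6758.4 kW

W = 10 Wi (1/√P80 − 1/√F80)  [Bond]
W = 10·12.7·(1/√102 − 1/√20171) = 10·12.7·(0.091974) = 11.6807 kWh/t
Mill draw = 11.6807 × 578.6 = 6758.4 kW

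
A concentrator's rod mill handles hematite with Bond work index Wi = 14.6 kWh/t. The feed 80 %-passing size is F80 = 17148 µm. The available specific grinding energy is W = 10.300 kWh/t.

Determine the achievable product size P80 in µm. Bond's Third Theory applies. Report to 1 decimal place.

Bond:  W = 10 Wi (1/√P − 1/√F)
1/√P80 = 1/√F80 + W/(10·Wi)
  = 10.3000/(10·14.6) + 1/√17148 = 0.070548 + 0.007636 = 0.078184
P80 = (1/0.078184)² = 12.7903² = 163.59 µm

P80 = 163.6 µm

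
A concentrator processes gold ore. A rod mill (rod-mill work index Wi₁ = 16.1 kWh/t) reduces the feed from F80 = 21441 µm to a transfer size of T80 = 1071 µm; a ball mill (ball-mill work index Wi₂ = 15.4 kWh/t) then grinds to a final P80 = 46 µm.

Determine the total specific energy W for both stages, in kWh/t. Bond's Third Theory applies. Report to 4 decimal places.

W = 21.8204 kWh/t

Bond:  W = 10 Wi (1/√P − 1/√F)
Stage 1 (21441→1071 µm, Wi₁=16.1): W₁ = 10·16.1·(0.030557 − 0.006829) = 3.8201 kWh/t
Stage 2 (1071→46 µm, Wi₂=15.4): W₂ = 10·15.4·(0.147442 − 0.030557) = 18.0003 kWh/t
W = W₁ + W₂ = 3.8201 + 18.0003 = 21.8204 kWh/t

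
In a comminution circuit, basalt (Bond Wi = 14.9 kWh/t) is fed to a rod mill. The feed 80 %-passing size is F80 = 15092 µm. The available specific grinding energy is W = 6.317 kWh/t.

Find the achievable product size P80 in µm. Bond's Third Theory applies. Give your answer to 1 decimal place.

P80 = 391.6 µm

W = 10 Wi (P80^-0.5 − F80^-0.5)
P80^(−½) = W/(10 Wi) + F80^(−½)
  = 6.3170/(10·14.9) + 1/√15092 = 0.042396 + 0.008140 = 0.050536
P80 = (1/0.050536)² = 19.7879² = 391.56 µm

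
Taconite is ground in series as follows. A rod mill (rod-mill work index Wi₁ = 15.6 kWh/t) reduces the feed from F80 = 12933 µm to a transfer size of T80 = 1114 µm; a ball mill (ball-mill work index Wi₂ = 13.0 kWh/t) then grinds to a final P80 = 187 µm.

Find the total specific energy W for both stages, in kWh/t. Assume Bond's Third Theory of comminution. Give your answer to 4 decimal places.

W = 8.9138 kWh/t

Bond: W = 10·Wi·(1/√P80 − 1/√F80)
Stage 1 (12933→1114 µm, Wi₁=15.6): W₁ = 10·15.6·(0.029961 − 0.008793) = 3.3022 kWh/t
Stage 2 (1114→187 µm, Wi₂=13.0): W₂ = 10·13.0·(0.073127 − 0.029961) = 5.6116 kWh/t
W = W₁ + W₂ = 3.3022 + 5.6116 = 8.9138 kWh/t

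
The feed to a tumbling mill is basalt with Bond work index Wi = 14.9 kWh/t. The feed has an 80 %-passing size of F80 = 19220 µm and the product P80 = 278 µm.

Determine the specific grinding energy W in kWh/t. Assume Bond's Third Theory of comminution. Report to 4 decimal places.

W = 10·Wi·[P80^(−½) − F80^(−½)]
1/√278 = 0.059976;  1/√19220 = 0.007213
W = 10·14.9·(0.059976 − 0.007213) = 7.8617 kWh/t

W = 7.8617 kWh/t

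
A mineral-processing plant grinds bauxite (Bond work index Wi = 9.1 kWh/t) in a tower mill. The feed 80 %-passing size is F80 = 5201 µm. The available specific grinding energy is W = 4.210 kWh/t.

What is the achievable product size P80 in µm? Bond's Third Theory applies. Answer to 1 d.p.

W = 10·Wi·[P80^(−½) − F80^(−½)]
1/√P80 = 1/√F80 + W/(10·Wi)
  = 4.2100/(10·9.1) + 1/√5201 = 0.046264 + 0.013866 = 0.060130
P80 = (1/0.060130)² = 16.6307² = 276.58 µm

P80 = 276.6 µm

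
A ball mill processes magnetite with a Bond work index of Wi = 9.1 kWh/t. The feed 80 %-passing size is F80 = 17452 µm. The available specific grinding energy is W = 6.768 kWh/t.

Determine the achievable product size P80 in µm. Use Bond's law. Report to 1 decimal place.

P80 = 148.9 µm

W_Bond = 10·Wi·(1/√P₈₀ − 1/√F₈₀)
⇒ 1/√P80 = W/(10·Wi) + 1/√F80
  = 6.7680/(10·9.1) + 1/√17452 = 0.074374 + 0.007570 = 0.081943
P80 = (1/0.081943)² = 12.2036² = 148.93 µm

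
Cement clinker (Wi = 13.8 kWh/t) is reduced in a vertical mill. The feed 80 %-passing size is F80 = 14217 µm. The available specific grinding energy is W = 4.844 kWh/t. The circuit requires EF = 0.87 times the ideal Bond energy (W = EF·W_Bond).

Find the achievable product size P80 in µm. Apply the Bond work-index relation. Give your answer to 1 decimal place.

Bond: W = 10·Wi·(1/√P80 − 1/√F80)
W_Bond = W / EF = 4.844 / 0.87 = 5.5678 kWh/t
1/√P80 = 1/√F80 + W_Bond/(10·Wi)
  = 5.5678/(10·13.8) + 1/√14217 = 0.040346 + 0.008387 = 0.048733
P80 = (1/0.048733)² = 20.5199² = 421.06 µm

P80 = 421.1 µm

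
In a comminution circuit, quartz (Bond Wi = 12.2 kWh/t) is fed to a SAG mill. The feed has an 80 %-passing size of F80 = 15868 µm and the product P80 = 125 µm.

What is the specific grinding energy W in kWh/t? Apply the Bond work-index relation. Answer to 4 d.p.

W = 9.9435 kWh/t

W = 10·Wi·(P80^(-½) − F80^(-½))
1/√125 = 0.089443;  1/√15868 = 0.007939
W = 10·12.2·(0.089443 − 0.007939) = 9.9435 kWh/t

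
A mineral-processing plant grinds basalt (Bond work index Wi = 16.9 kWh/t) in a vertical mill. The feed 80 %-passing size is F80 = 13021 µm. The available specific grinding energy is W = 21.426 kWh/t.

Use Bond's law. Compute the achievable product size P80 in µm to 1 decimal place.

P80 = 54.4 µm

W = 10 Wi / √P80 − 10 Wi / √F80
P80^-0.5 = F80^-0.5 + W/(10 Wi)
  = 21.4260/(10·16.9) + 1/√13021 = 0.126781 + 0.008764 = 0.135545
P80 = (1/0.135545)² = 7.3776² = 54.43 µm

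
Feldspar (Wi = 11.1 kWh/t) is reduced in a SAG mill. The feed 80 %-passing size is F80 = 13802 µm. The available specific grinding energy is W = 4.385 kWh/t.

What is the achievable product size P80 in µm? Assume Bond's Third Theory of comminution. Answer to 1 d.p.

W = 10·Wi·[P80^(−½) − F80^(−½)]
P80^-0.5 = F80^-0.5 + W/(10 Wi)
  = 4.3850/(10·11.1) + 1/√13802 = 0.039505 + 0.008512 = 0.048016
P80 = (1/0.048016)² = 20.8262² = 433.73 µm

P80 = 433.7 µm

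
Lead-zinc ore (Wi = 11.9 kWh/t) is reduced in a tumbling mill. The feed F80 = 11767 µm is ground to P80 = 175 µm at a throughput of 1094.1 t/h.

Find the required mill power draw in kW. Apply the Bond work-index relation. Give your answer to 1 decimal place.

P = 8641.8 kW

Bond: W = 10·Wi·(1/√P80 − 1/√F80)
W = 10·11.9·(1/√175 − 1/√11767) = 10·11.9·(0.066374) = 7.8985 kWh/t
P_mill = W·ṁ = 7.8985·1094.1 = 8641.8 kW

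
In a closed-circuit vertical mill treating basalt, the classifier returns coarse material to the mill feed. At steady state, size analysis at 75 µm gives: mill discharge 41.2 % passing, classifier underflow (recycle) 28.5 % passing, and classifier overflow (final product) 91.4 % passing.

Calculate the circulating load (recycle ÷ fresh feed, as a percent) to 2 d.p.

Two-product formula at 75 µm:
Fd + Rd = Ru + Fo ⇒ R/F = (o−d)/(d−u)
r = (91.4 − 41.2)/(41.2 − 28.5) = 50.2/12.7 = 3.9528
CL = 100·r = 395.28 %

CL = 395.28 %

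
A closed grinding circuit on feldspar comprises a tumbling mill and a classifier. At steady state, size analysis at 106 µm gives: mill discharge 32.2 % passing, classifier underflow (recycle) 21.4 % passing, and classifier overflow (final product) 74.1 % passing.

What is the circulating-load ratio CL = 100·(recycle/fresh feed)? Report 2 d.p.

CL = 387.96 %

Let r = R/F. Size balance at 106 µm:
Fd + Rd = Ru + Fo ⇒ R/F = (o−d)/(d−u)
r = (74.1 − 32.2)/(32.2 − 21.4) = 41.9/10.8 = 3.8796
CL = 100·r = 387.96 %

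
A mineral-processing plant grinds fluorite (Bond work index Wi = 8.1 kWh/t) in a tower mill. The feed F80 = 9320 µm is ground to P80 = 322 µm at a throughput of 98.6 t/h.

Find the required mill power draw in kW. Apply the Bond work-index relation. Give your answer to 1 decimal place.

P = 362.3 kW

W = 10·Wi·[P80^(−½) − F80^(−½)]
W = 10·8.1·(1/√322 − 1/√9320) = 10·8.1·(0.045369) = 3.6749 kWh/t
P_mill = W·ṁ = 3.6749·98.6 = 362.3 kW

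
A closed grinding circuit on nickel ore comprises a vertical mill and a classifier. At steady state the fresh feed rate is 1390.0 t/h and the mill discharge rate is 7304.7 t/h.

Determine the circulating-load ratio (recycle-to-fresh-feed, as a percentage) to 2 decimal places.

CL = 425.52 %

Discharge = new feed + return, hence
R = M − F = 7304.7 − 1390.0 = 5914.7 t/h
CL = 100·R/F = 100·5914.7/1390.0 = 425.52 %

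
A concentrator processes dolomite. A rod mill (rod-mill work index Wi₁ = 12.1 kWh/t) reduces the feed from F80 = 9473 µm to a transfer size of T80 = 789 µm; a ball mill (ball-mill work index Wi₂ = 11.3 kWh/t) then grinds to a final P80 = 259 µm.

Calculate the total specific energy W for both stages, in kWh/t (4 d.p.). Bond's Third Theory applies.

W = 10·Wi·(P80^(-½) − F80^(-½))
Stage 1 (9473→789 µm, Wi₁=12.1): W₁ = 10·12.1·(0.035601 − 0.010274) = 3.0645 kWh/t
Stage 2 (789→259 µm, Wi₂=11.3): W₂ = 10·11.3·(0.062137 − 0.035601) = 2.9986 kWh/t
W = W₁ + W₂ = 3.0645 + 2.9986 = 6.0631 kWh/t

W = 6.0631 kWh/t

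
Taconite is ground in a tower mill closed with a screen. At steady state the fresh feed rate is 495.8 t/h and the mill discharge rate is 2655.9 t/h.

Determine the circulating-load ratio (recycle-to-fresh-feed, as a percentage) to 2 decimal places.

Steady state: M = F + R.
R = M − F = 2655.9 − 495.8 = 2160.1 t/h
CL = 100·R/F = 100·2160.1/495.8 = 435.68 %

CL = 435.68 %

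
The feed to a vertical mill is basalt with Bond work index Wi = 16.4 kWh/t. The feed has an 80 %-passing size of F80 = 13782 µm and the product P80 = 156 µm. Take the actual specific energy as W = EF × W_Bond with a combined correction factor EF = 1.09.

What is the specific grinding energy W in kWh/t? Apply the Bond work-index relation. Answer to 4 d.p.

W_Bond = 10·Wi·(1/√P₈₀ − 1/√F₈₀)
1/√156 = 0.080064;  1/√13782 = 0.008518
W = 10·16.4·(0.080064 − 0.008518) = 11.7335 kWh/t
With EF = 1.09: W = 11.7335·1.09 = 12.7896 kWh/t

W = 12.7896 kWh/t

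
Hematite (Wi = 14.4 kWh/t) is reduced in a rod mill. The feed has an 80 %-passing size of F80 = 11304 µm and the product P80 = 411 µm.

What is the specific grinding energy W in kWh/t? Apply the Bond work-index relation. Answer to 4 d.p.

W = 5.7486 kWh/t

W = 10 Wi (1/√P80 − 1/√F80)  [Bond]
1/√411 = 0.049326;  1/√11304 = 0.009406
W = 10·14.4·(0.049326 − 0.009406) = 5.7486 kWh/t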